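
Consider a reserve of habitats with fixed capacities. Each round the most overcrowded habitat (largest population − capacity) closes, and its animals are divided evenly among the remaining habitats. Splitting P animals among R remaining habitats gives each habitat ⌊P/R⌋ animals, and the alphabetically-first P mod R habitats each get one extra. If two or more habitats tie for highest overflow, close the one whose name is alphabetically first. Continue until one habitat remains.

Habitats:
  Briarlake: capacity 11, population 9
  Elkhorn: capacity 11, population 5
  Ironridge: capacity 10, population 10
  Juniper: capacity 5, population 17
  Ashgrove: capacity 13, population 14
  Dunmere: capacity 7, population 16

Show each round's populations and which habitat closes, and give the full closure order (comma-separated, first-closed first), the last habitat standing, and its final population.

Closure order: Juniper, Dunmere, Ashgrove, Briarlake, Ironridge
Last habitat: Elkhorn with 71 animals

Round 1: Ashgrove=14 Briarlake=9 Dunmere=16 Elkhorn=5 Ironridge=10 Juniper=17 → close Juniper (overflow 12)
  17÷5 = 3 each, +1 to first 2
Round 2: Ashgrove=18 Briarlake=13 Dunmere=19 Elkhorn=8 Ironridge=13 → close Dunmere (overflow 12)
  19÷4 = 4 each, +1 to first 3
Round 3: Ashgrove=23 Briarlake=18 Elkhorn=13 Ironridge=17 → close Ashgrove (overflow 10)
  23÷3 = 7 each, +1 to first 2
Round 4: Briarlake=26 Elkhorn=21 Ironridge=24 → close Briarlake (overflow 15)
  26÷2 = 13 each, +1 to first 0
Round 5: Elkhorn=34 Ironridge=37 → close Ironridge (overflow 27)
  37÷1 = 37 each, +1 to first 0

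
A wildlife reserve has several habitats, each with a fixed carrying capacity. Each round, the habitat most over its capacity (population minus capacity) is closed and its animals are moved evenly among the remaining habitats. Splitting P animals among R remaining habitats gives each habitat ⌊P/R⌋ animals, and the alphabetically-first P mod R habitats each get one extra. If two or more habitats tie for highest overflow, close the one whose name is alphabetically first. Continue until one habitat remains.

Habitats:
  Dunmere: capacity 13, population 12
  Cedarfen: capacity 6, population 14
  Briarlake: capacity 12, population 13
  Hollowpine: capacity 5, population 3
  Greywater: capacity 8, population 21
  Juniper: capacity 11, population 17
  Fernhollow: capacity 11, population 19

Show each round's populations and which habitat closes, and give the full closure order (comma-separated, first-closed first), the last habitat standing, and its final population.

Round 1: Briarlake=13 Cedarfen=14 Dunmere=12 Fernhollow=19 Greywater=21 Hollowpine=3 Juniper=17 → close Greywater (overflow 13)
  21÷6 = 3 each, +1 to first 3
Round 2: Briarlake=17 Cedarfen=18 Dunmere=16 Fernhollow=22 Hollowpine=6 Juniper=20 → close Cedarfen (overflow 12)
  18÷5 = 3 each, +1 to first 3
Round 3: Briarlake=21 Dunmere=20 Fernhollow=26 Hollowpine=9 Juniper=23 → close Fernhollow (overflow 15)
  26÷4 = 6 each, +1 to first 2
Round 4: Briarlake=28 Dunmere=27 Hollowpine=15 Juniper=29 → close Juniper (overflow 18)
  29÷3 = 9 each, +1 to first 2
Round 5: Briarlake=38 Dunmere=37 Hollowpine=24 → close Briarlake (overflow 26)
  38÷2 = 19 each, +1 to first 0
Round 6: Dunmere=56 Hollowpine=43 → close Dunmere (overflow 43)
  56÷1 = 56 each, +1 to first 0

Closure order: Greywater, Cedarfen, Fernhollow, Juniper, Briarlake, Dunmere
Last habitat: Hollowpine with 99 animals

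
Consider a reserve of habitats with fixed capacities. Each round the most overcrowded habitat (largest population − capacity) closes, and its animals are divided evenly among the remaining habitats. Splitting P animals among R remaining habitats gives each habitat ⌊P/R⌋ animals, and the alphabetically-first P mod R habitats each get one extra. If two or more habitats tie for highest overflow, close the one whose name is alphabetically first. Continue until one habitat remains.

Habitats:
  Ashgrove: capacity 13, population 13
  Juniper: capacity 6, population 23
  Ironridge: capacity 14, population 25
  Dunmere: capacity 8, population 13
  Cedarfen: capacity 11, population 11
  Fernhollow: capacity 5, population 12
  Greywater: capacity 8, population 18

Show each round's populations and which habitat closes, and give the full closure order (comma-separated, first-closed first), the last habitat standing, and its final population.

Closure order: Juniper, Greywater, Ironridge, Fernhollow, Dunmere, Ashgrove
Last habitat: Cedarfen with 115 animals

Round 1: Ashgrove=13 Cedarfen=11 Dunmere=13 Fernhollow=12 Greywater=18 Ironridge=25 Juniper=23 → close Juniper (overflow 17)
  23÷6 = 3 each, +1 to first 5
Round 2: Ashgrove=17 Cedarfen=15 Dunmere=17 Fernhollow=16 Greywater=22 Ironridge=28 → close Greywater (overflow 14)
  22÷5 = 4 each, +1 to first 2
Round 3: Ashgrove=22 Cedarfen=20 Dunmere=21 Fernhollow=20 Ironridge=32 → close Ironridge (overflow 18)
  32÷4 = 8 each, +1 to first 0
Round 4: Ashgrove=30 Cedarfen=28 Dunmere=29 Fernhollow=28 → close Fernhollow (overflow 23)
  28÷3 = 9 each, +1 to first 1
Round 5: Ashgrove=40 Cedarfen=37 Dunmere=38 → close Dunmere (overflow 30)
  38÷2 = 19 each, +1 to first 0
Round 6: Ashgrove=59 Cedarfen=56 → close Ashgrove (overflow 46)
  59÷1 = 59 each, +1 to first 0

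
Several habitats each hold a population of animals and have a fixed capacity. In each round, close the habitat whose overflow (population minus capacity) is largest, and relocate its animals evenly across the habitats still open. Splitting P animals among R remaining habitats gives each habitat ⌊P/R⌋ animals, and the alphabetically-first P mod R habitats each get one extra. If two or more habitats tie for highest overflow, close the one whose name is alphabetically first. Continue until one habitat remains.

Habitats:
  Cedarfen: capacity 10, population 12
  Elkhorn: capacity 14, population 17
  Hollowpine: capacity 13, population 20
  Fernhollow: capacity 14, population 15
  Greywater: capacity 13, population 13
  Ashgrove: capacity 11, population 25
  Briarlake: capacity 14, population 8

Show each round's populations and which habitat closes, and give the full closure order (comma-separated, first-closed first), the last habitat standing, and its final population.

Round 1: Ashgrove=25 Briarlake=8 Cedarfen=12 Elkhorn=17 Fernhollow=15 Greywater=13 Hollowpine=20 → close Ashgrove (overflow 14)
  25÷6 = 4 each, +1 to first 1
Round 2: Briarlake=13 Cedarfen=16 Elkhorn=21 Fernhollow=19 Greywater=17 Hollowpine=24 → close Hollowpine (overflow 11)
  24÷5 = 4 each, +1 to first 4
Round 3: Briarlake=18 Cedarfen=21 Elkhorn=26 Fernhollow=24 Greywater=21 → close Elkhorn (overflow 12)
  26÷4 = 6 each, +1 to first 2
Round 4: Briarlake=25 Cedarfen=28 Fernhollow=30 Greywater=27 → close Cedarfen (overflow 18)
  28÷3 = 9 each, +1 to first 1
Round 5: Briarlake=35 Fernhollow=39 Greywater=36 → close Fernhollow (overflow 25)
  39÷2 = 19 each, +1 to first 1
Round 6: Briarlake=55 Greywater=55 → close Greywater (overflow 42)
  55÷1 = 55 each, +1 to first 0

Closure order: Ashgrove, Hollowpine, Elkhorn, Cedarfen, Fernhollow, Greywater
Last habitat: Briarlake with 110 animals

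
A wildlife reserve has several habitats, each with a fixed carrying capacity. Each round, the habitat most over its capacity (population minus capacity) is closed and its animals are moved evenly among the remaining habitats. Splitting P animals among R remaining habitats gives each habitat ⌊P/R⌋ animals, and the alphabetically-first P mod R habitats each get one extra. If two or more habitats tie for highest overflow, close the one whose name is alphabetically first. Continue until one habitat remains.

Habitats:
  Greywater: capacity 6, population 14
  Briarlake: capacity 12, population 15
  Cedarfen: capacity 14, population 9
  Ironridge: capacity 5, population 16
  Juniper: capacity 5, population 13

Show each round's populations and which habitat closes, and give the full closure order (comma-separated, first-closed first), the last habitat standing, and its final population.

Round 1: Briarlake=15 Cedarfen=9 Greywater=14 Ironridge=16 Juniper=13 → close Ironridge (overflow 11)
  16÷4 = 4 each, +1 to first 0
Round 2: Briarlake=19 Cedarfen=13 Greywater=18 Juniper=17 → close Greywater (overflow 12)
  18÷3 = 6 each, +1 to first 0
Round 3: Briarlake=25 Cedarfen=19 Juniper=23 → close Juniper (overflow 18)
  23÷2 = 11 each, +1 to first 1
Round 4: Briarlake=37 Cedarfen=30 → close Briarlake (overflow 25)
  37÷1 = 37 each, +1 to first 0

Closure order: Ironridge, Greywater, Juniper, Briarlake
Last habitat: Cedarfen with 67 animals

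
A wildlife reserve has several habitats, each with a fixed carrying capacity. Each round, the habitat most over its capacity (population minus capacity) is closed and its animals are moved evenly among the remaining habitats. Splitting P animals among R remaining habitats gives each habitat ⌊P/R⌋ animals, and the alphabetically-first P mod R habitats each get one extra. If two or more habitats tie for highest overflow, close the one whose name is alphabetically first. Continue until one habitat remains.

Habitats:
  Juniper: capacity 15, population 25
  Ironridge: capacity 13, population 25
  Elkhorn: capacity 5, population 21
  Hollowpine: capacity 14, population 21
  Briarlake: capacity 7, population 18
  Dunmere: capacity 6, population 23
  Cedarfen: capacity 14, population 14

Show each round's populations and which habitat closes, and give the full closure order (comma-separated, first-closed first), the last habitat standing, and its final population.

Round 1: Briarlake=18 Cedarfen=14 Dunmere=23 Elkhorn=21 Hollowpine=21 Ironridge=25 Juniper=25 → close Dunmere (overflow 17)
  23÷6 = 3 each, +1 to first 5
Round 2: Briarlake=22 Cedarfen=18 Elkhorn=25 Hollowpine=25 Ironridge=29 Juniper=28 → close Elkhorn (overflow 20)
  25÷5 = 5 each, +1 to first 0
Round 3: Briarlake=27 Cedarfen=23 Hollowpine=30 Ironridge=34 Juniper=33 → close Ironridge (overflow 21)
  34÷4 = 8 each, +1 to first 2
Round 4: Briarlake=36 Cedarfen=32 Hollowpine=38 Juniper=41 → close Briarlake (overflow 29)
  36÷3 = 12 each, +1 to first 0
Round 5: Cedarfen=44 Hollowpine=50 Juniper=53 → close Juniper (overflow 38)
  53÷2 = 26 each, +1 to first 1
Round 6: Cedarfen=71 Hollowpine=76 → close Hollowpine (overflow 62)
  76÷1 = 76 each, +1 to first 0

Closure order: Dunmere, Elkhorn, Ironridge, Briarlake, Juniper, Hollowpine
Last habitat: Cedarfen with 147 animals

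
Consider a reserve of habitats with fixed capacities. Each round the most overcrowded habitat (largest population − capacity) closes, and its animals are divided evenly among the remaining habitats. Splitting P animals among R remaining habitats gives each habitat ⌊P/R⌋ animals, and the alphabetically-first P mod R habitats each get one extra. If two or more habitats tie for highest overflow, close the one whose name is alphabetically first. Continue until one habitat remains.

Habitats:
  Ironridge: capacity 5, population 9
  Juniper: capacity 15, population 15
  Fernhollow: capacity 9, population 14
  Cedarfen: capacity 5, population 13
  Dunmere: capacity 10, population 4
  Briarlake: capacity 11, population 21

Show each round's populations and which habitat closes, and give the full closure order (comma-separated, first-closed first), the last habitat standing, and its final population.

Round 1: Briarlake=21 Cedarfen=13 Dunmere=4 Fernhollow=14 Ironridge=9 Juniper=15 → close Briarlake (overflow 10)
  21÷5 = 4 each, +1 to first 1
Round 2: Cedarfen=18 Dunmere=8 Fernhollow=18 Ironridge=13 Juniper=19 → close Cedarfen (overflow 13)
  18÷4 = 4 each, +1 to first 2
Round 3: Dunmere=13 Fernhollow=23 Ironridge=17 Juniper=23 → close Fernhollow (overflow 14)
  23÷3 = 7 each, +1 to first 2
Round 4: Dunmere=21 Ironridge=25 Juniper=30 → close Ironridge (overflow 20)
  25÷2 = 12 each, +1 to first 1
Round 5: Dunmere=34 Juniper=42 → close Juniper (overflow 27)
  42÷1 = 42 each, +1 to first 0

Closure order: Briarlake, Cedarfen, Fernhollow, Ironridge, Juniper
Last habitat: Dunmere with 76 animals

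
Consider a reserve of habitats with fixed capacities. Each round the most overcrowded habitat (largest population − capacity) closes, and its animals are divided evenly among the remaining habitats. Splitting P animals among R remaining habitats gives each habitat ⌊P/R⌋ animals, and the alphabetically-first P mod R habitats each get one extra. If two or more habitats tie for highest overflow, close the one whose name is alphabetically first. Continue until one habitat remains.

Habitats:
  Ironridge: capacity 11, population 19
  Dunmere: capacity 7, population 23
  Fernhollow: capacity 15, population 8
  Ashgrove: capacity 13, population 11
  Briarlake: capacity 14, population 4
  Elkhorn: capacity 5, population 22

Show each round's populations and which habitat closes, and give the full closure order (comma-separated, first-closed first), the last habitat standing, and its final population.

Round 1: Ashgrove=11 Briarlake=4 Dunmere=23 Elkhorn=22 Fernhollow=8 Ironridge=19 → close Elkhorn (overflow 17)
  22÷5 = 4 each, +1 to first 2
Round 2: Ashgrove=16 Briarlake=9 Dunmere=27 Fernhollow=12 Ironridge=23 → close Dunmere (overflow 20)
  27÷4 = 6 each, +1 to first 3
Round 3: Ashgrove=23 Briarlake=16 Fernhollow=19 Ironridge=29 → close Ironridge (overflow 18)
  29÷3 = 9 each, +1 to first 2
Round 4: Ashgrove=33 Briarlake=26 Fernhollow=28 → close Ashgrove (overflow 20)
  33÷2 = 16 each, +1 to first 1
Round 5: Briarlake=43 Fernhollow=44 → close Briarlake (overflow 29)
  43÷1 = 43 each, +1 to first 0

Closure order: Elkhorn, Dunmere, Ironridge, Ashgrove, Briarlake
Last habitat: Fernhollow with 87 animals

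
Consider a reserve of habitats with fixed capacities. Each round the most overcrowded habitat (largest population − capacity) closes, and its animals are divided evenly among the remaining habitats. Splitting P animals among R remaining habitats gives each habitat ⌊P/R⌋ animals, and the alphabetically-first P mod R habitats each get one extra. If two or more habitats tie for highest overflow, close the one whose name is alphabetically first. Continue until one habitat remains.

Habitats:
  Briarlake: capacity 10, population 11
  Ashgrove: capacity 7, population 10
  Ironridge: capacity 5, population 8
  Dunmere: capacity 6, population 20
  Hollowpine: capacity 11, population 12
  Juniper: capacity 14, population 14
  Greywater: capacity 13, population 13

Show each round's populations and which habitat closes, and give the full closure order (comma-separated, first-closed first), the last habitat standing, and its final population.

Round 1: Ashgrove=10 Briarlake=11 Dunmere=20 Greywater=13 Hollowpine=12 Ironridge=8 Juniper=14 → close Dunmere (overflow 14)
  20÷6 = 3 each, +1 to first 2
Round 2: Ashgrove=14 Briarlake=15 Greywater=16 Hollowpine=15 Ironridge=11 Juniper=17 → close Ashgrove (overflow 7)
  14÷5 = 2 each, +1 to first 4
Round 3: Briarlake=18 Greywater=19 Hollowpine=18 Ironridge=14 Juniper=19 → close Ironridge (overflow 9)
  14÷4 = 3 each, +1 to first 2
Round 4: Briarlake=22 Greywater=23 Hollowpine=21 Juniper=22 → close Briarlake (overflow 12)
  22÷3 = 7 each, +1 to first 1
Round 5: Greywater=31 Hollowpine=28 Juniper=29 → close Greywater (overflow 18)
  31÷2 = 15 each, +1 to first 1
Round 6: Hollowpine=44 Juniper=44 → close Hollowpine (overflow 33)
  44÷1 = 44 each, +1 to first 0

Closure order: Dunmere, Ashgrove, Ironridge, Briarlake, Greywater, Hollowpine
Last habitat: Juniper with 88 animals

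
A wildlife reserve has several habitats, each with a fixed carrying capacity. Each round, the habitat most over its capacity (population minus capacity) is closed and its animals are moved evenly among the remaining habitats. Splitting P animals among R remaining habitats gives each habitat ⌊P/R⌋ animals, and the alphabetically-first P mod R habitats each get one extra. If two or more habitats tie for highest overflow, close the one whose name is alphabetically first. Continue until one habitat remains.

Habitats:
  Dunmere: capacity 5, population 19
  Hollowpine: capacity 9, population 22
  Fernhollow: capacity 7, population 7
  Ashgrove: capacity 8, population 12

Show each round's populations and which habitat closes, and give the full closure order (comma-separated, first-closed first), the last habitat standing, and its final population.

Closure order: Dunmere, Hollowpine, Ashgrove
Last habitat: Fernhollow with 60 animals

Round 1: Ashgrove=12 Dunmere=19 Fernhollow=7 Hollowpine=22 → close Dunmere (overflow 14)
  19÷3 = 6 each, +1 to first 1
Round 2: Ashgrove=19 Fernhollow=13 Hollowpine=28 → close Hollowpine (overflow 19)
  28÷2 = 14 each, +1 to first 0
Round 3: Ashgrove=33 Fernhollow=27 → close Ashgrove (overflow 25)
  33÷1 = 33 each, +1 to first 0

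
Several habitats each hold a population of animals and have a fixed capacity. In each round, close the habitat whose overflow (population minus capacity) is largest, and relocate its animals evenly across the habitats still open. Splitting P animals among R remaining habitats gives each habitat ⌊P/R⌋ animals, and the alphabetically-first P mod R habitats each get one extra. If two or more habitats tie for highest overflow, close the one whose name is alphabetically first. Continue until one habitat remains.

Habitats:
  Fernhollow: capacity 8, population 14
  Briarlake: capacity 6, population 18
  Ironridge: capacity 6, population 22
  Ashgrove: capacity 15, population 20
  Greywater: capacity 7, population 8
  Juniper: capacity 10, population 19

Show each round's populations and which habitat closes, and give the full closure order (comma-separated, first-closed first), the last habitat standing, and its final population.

Closure order: Ironridge, Briarlake, Juniper, Ashgrove, Fernhollow
Last habitat: Greywater with 101 animals

Round 1: Ashgrove=20 Briarlake=18 Fernhollow=14 Greywater=8 Ironridge=22 Juniper=19 → close Ironridge (overflow 16)
  22÷5 = 4 each, +1 to first 2
Round 2: Ashgrove=25 Briarlake=23 Fernhollow=18 Greywater=12 Juniper=23 → close Briarlake (overflow 17)
  23÷4 = 5 each, +1 to first 3
Round 3: Ashgrove=31 Fernhollow=24 Greywater=18 Juniper=28 → close Juniper (overflow 18)
  28÷3 = 9 each, +1 to first 1
Round 4: Ashgrove=41 Fernhollow=33 Greywater=27 → close Ashgrove (overflow 26)
  41÷2 = 20 each, +1 to first 1
Round 5: Fernhollow=54 Greywater=47 → close Fernhollow (overflow 46)
  54÷1 = 54 each, +1 to first 0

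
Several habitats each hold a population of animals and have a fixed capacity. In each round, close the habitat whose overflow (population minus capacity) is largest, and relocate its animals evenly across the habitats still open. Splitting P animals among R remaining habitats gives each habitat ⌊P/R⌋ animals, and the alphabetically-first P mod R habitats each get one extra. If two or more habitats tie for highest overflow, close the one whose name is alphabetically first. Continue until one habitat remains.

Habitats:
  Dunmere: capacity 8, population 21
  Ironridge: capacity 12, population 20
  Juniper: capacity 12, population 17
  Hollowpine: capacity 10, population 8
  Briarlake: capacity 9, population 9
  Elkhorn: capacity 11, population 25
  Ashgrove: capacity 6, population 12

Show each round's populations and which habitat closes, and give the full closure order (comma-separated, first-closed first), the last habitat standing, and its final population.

Round 1: Ashgrove=12 Briarlake=9 Dunmere=21 Elkhorn=25 Hollowpine=8 Ironridge=20 Juniper=17 → close Elkhorn (overflow 14)
  25÷6 = 4 each, +1 to first 1
Round 2: Ashgrove=17 Briarlake=13 Dunmere=25 Hollowpine=12 Ironridge=24 Juniper=21 → close Dunmere (overflow 17)
  25÷5 = 5 each, +1 to first 0
Round 3: Ashgrove=22 Briarlake=18 Hollowpine=17 Ironridge=29 Juniper=26 → close Ironridge (overflow 17)
  29÷4 = 7 each, +1 to first 1
Round 4: Ashgrove=30 Briarlake=25 Hollowpine=24 Juniper=33 → close Ashgrove (overflow 24)
  30÷3 = 10 each, +1 to first 0
Round 5: Briarlake=35 Hollowpine=34 Juniper=43 → close Juniper (overflow 31)
  43÷2 = 21 each, +1 to first 1
Round 6: Briarlake=57 Hollowpine=55 → close Briarlake (overflow 48)
  57÷1 = 57 each, +1 to first 0

Closure order: Elkhorn, Dunmere, Ironridge, Ashgrove, Juniper, Briarlake
Last habitat: Hollowpine with 112 animals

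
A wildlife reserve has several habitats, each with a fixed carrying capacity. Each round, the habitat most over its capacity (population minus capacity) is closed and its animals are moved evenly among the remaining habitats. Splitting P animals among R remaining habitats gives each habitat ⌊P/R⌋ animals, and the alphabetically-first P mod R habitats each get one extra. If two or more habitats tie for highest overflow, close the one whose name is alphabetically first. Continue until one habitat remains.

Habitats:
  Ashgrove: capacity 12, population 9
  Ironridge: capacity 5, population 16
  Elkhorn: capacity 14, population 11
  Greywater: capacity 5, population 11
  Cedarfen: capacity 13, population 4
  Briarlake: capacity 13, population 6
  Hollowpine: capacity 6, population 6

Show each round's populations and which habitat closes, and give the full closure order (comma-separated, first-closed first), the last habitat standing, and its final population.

Round 1: Ashgrove=9 Briarlake=6 Cedarfen=4 Elkhorn=11 Greywater=11 Hollowpine=6 Ironridge=16 → close Ironridge (overflow 11)
  16÷6 = 2 each, +1 to first 4
Round 2: Ashgrove=12 Briarlake=9 Cedarfen=7 Elkhorn=14 Greywater=13 Hollowpine=8 → close Greywater (overflow 8)
  13÷5 = 2 each, +1 to first 3
Round 3: Ashgrove=15 Briarlake=12 Cedarfen=10 Elkhorn=16 Hollowpine=10 → close Hollowpine (overflow 4)
  10÷4 = 2 each, +1 to first 2
Round 4: Ashgrove=18 Briarlake=15 Cedarfen=12 Elkhorn=18 → close Ashgrove (overflow 6)
  18÷3 = 6 each, +1 to first 0
Round 5: Briarlake=21 Cedarfen=18 Elkhorn=24 → close Elkhorn (overflow 10)
  24÷2 = 12 each, +1 to first 0
Round 6: Briarlake=33 Cedarfen=30 → close Briarlake (overflow 20)
  33÷1 = 33 each, +1 to first 0

Closure order: Ironridge, Greywater, Hollowpine, Ashgrove, Elkhorn, Briarlake
Last habitat: Cedarfen with 63 animals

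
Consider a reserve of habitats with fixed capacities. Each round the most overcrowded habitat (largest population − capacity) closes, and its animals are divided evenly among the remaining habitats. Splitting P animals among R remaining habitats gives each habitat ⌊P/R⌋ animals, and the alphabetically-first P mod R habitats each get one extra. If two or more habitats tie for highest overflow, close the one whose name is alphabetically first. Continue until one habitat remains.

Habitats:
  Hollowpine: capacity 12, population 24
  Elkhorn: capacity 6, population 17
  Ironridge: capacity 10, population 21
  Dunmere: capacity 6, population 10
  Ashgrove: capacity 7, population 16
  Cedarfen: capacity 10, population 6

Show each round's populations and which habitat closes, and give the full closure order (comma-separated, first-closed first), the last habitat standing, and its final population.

Closure order: Hollowpine, Elkhorn, Ashgrove, Ironridge, Dunmere
Last habitat: Cedarfen with 94 animals

Round 1: Ashgrove=16 Cedarfen=6 Dunmere=10 Elkhorn=17 Hollowpine=24 Ironridge=21 → close Hollowpine (overflow 12)
  24÷5 = 4 each, +1 to first 4
Round 2: Ashgrove=21 Cedarfen=11 Dunmere=15 Elkhorn=22 Ironridge=25 → close Elkhorn (overflow 16)
  22÷4 = 5 each, +1 to first 2
Round 3: Ashgrove=27 Cedarfen=17 Dunmere=20 Ironridge=30 → close Ashgrove (overflow 20)
  27÷3 = 9 each, +1 to first 0
Round 4: Cedarfen=26 Dunmere=29 Ironridge=39 → close Ironridge (overflow 29)
  39÷2 = 19 each, +1 to first 1
Round 5: Cedarfen=46 Dunmere=48 → close Dunmere (overflow 42)
  48÷1 = 48 each, +1 to first 0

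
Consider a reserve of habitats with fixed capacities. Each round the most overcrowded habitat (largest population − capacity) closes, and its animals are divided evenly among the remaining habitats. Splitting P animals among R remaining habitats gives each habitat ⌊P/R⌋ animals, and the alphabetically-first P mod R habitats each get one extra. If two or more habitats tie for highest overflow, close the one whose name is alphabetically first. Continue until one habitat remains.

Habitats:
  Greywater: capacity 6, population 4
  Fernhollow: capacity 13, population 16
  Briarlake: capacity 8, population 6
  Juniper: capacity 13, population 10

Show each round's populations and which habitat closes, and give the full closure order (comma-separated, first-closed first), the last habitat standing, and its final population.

Closure order: Fernhollow, Briarlake, Greywater
Last habitat: Juniper with 36 animals

Round 1: Briarlake=6 Fernhollow=16 Greywater=4 Juniper=10 → close Fernhollow (overflow 3)
  16÷3 = 5 each, +1 to first 1
Round 2: Briarlake=12 Greywater=9 Juniper=15 → close Briarlake (overflow 4)
  12÷2 = 6 each, +1 to first 0
Round 3: Greywater=15 Juniper=21 → close Greywater (overflow 9)
  15÷1 = 15 each, +1 to first 0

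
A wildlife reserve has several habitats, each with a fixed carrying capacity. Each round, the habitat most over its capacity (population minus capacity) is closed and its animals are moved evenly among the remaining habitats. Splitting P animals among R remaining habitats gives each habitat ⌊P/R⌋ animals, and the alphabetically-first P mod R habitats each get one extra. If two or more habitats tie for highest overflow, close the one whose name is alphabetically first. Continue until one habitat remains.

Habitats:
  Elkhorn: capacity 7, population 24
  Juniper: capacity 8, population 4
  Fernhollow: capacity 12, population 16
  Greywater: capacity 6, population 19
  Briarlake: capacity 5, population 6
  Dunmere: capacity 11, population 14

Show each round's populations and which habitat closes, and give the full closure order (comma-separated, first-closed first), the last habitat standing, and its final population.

Round 1: Briarlake=6 Dunmere=14 Elkhorn=24 Fernhollow=16 Greywater=19 Juniper=4 → close Elkhorn (overflow 17)
  24÷5 = 4 each, +1 to first 4
Round 2: Briarlake=11 Dunmere=19 Fernhollow=21 Greywater=24 Juniper=8 → close Greywater (overflow 18)
  24÷4 = 6 each, +1 to first 0
Round 3: Briarlake=17 Dunmere=25 Fernhollow=27 Juniper=14 → close Fernhollow (overflow 15)
  27÷3 = 9 each, +1 to first 0
Round 4: Briarlake=26 Dunmere=34 Juniper=23 → close Dunmere (overflow 23)
  34÷2 = 17 each, +1 to first 0
Round 5: Briarlake=43 Juniper=40 → close Briarlake (overflow 38)
  43÷1 = 43 each, +1 to first 0

Closure order: Elkhorn, Greywater, Fernhollow, Dunmere, Briarlake
Last habitat: Juniper with 83 animals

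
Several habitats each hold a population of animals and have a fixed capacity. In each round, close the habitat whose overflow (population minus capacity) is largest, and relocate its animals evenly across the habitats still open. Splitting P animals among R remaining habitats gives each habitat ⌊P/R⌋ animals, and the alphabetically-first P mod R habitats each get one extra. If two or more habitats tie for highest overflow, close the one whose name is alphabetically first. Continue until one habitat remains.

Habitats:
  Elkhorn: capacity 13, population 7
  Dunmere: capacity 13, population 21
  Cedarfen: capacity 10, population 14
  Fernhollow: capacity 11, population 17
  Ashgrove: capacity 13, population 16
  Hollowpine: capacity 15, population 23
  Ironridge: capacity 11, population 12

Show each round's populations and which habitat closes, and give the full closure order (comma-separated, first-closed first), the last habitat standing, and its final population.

Round 1: Ashgrove=16 Cedarfen=14 Dunmere=21 Elkhorn=7 Fernhollow=17 Hollowpine=23 Ironridge=12 → close Dunmere (overflow 8)
  21÷6 = 3 each, +1 to first 3
Round 2: Ashgrove=20 Cedarfen=18 Elkhorn=11 Fernhollow=20 Hollowpine=26 Ironridge=15 → close Hollowpine (overflow 11)
  26÷5 = 5 each, +1 to first 1
Round 3: Ashgrove=26 Cedarfen=23 Elkhorn=16 Fernhollow=25 Ironridge=20 → close Fernhollow (overflow 14)
  25÷4 = 6 each, +1 to first 1
Round 4: Ashgrove=33 Cedarfen=29 Elkhorn=22 Ironridge=26 → close Ashgrove (overflow 20)
  33÷3 = 11 each, +1 to first 0
Round 5: Cedarfen=40 Elkhorn=33 Ironridge=37 → close Cedarfen (overflow 30)
  40÷2 = 20 each, +1 to first 0
Round 6: Elkhorn=53 Ironridge=57 → close Ironridge (overflow 46)
  57÷1 = 57 each, +1 to first 0

Closure order: Dunmere, Hollowpine, Fernhollow, Ashgrove, Cedarfen, Ironridge
Last habitat: Elkhorn with 110 animals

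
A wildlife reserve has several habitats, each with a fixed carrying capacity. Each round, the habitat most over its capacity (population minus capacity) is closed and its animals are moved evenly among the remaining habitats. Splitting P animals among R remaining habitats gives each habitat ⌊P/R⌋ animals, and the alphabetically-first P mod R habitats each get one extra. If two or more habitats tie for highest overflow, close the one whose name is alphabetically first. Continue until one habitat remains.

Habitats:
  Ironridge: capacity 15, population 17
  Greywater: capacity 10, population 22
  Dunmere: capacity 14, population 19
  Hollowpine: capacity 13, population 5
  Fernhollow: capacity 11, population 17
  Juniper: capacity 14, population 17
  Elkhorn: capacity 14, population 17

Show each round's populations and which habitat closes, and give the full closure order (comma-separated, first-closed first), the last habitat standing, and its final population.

Round 1: Dunmere=19 Elkhorn=17 Fernhollow=17 Greywater=22 Hollowpine=5 Ironridge=17 Juniper=17 → close Greywater (overflow 12)
  22÷6 = 3 each, +1 to first 4
Round 2: Dunmere=23 Elkhorn=21 Fernhollow=21 Hollowpine=9 Ironridge=20 Juniper=20 → close Fernhollow (overflow 10)
  21÷5 = 4 each, +1 to first 1
Round 3: Dunmere=28 Elkhorn=25 Hollowpine=13 Ironridge=24 Juniper=24 → close Dunmere (overflow 14)
  28÷4 = 7 each, +1 to first 0
Round 4: Elkhorn=32 Hollowpine=20 Ironridge=31 Juniper=31 → close Elkhorn (overflow 18)
  32÷3 = 10 each, +1 to first 2
Round 5: Hollowpine=31 Ironridge=42 Juniper=41 → close Ironridge (overflow 27)
  42÷2 = 21 each, +1 to first 0
Round 6: Hollowpine=52 Juniper=62 → close Juniper (overflow 48)
  62÷1 = 62 each, +1 to first 0

Closure order: Greywater, Fernhollow, Dunmere, Elkhorn, Ironridge, Juniper
Last habitat: Hollowpine with 114 animals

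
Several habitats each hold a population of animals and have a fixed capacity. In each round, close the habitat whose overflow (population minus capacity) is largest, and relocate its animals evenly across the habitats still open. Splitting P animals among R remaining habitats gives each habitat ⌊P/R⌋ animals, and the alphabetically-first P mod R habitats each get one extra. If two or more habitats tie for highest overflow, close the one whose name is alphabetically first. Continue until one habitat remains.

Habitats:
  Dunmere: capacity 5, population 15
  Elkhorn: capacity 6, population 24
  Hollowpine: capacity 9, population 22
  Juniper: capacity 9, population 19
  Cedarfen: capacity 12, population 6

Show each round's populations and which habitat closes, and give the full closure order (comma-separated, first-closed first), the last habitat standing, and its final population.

Round 1: Cedarfen=6 Dunmere=15 Elkhorn=24 Hollowpine=22 Juniper=19 → close Elkhorn (overflow 18)
  24÷4 = 6 each, +1 to first 0
Round 2: Cedarfen=12 Dunmere=21 Hollowpine=28 Juniper=25 → close Hollowpine (overflow 19)
  28÷3 = 9 each, +1 to first 1
Round 3: Cedarfen=22 Dunmere=30 Juniper=34 → close Dunmere (overflow 25)
  30÷2 = 15 each, +1 to first 0
Round 4: Cedarfen=37 Juniper=49 → close Juniper (overflow 40)
  49÷1 = 49 each, +1 to first 0

Closure order: Elkhorn, Hollowpine, Dunmere, Juniper
Last habitat: Cedarfen with 86 animals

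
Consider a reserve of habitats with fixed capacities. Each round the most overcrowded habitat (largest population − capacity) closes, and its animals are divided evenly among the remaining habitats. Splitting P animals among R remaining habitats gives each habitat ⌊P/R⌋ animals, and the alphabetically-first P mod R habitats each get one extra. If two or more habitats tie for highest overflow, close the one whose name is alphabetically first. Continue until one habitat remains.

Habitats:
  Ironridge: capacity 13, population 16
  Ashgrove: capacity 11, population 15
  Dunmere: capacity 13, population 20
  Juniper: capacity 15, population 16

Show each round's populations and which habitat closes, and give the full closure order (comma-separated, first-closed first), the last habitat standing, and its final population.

Closure order: Dunmere, Ashgrove, Ironridge
Last habitat: Juniper with 67 animals

Round 1: Ashgrove=15 Dunmere=20 Ironridge=16 Juniper=16 → close Dunmere (overflow 7)
  20÷3 = 6 each, +1 to first 2
Round 2: Ashgrove=22 Ironridge=23 Juniper=22 → close Ashgrove (overflow 11)
  22÷2 = 11 each, +1 to first 0
Round 3: Ironridge=34 Juniper=33 → close Ironridge (overflow 21)
  34÷1 = 34 each, +1 to first 0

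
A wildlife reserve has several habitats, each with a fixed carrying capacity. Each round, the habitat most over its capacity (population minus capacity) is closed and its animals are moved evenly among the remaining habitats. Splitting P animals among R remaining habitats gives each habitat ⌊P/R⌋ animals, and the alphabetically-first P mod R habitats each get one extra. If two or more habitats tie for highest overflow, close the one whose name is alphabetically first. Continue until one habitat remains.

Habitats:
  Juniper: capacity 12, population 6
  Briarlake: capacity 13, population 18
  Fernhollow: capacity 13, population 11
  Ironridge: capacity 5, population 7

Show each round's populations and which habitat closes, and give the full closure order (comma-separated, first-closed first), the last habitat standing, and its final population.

Round 1: Briarlake=18 Fernhollow=11 Ironridge=7 Juniper=6 → close Briarlake (overflow 5)
  18÷3 = 6 each, +1 to first 0
Round 2: Fernhollow=17 Ironridge=13 Juniper=12 → close Ironridge (overflow 8)
  13÷2 = 6 each, +1 to first 1
Round 3: Fernhollow=24 Juniper=18 → close Fernhollow (overflow 11)
  24÷1 = 24 each, +1 to first 0

Closure order: Briarlake, Ironridge, Fernhollow
Last habitat: Juniper with 42 animals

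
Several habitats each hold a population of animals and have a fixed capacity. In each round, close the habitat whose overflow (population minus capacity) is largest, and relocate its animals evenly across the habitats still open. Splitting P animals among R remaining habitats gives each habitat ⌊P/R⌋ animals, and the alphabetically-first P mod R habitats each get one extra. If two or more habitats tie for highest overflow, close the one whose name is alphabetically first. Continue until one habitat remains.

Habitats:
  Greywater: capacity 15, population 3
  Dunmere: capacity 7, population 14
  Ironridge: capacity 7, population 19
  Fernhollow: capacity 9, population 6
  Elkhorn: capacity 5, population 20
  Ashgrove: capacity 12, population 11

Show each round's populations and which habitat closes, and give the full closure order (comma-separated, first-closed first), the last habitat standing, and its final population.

Round 1: Ashgrove=11 Dunmere=14 Elkhorn=20 Fernhollow=6 Greywater=3 Ironridge=19 → close Elkhorn (overflow 15)
  20÷5 = 4 each, +1 to first 0
Round 2: Ashgrove=15 Dunmere=18 Fernhollow=10 Greywater=7 Ironridge=23 → close Ironridge (overflow 16)
  23÷4 = 5 each, +1 to first 3
Round 3: Ashgrove=21 Dunmere=24 Fernhollow=16 Greywater=12 → close Dunmere (overflow 17)
  24÷3 = 8 each, +1 to first 0
Round 4: Ashgrove=29 Fernhollow=24 Greywater=20 → close Ashgrove (overflow 17)
  29÷2 = 14 each, +1 to first 1
Round 5: Fernhollow=39 Greywater=34 → close Fernhollow (overflow 30)
  39÷1 = 39 each, +1 to first 0

Closure order: Elkhorn, Ironridge, Dunmere, Ashgrove, Fernhollow
Last habitat: Greywater with 73 animals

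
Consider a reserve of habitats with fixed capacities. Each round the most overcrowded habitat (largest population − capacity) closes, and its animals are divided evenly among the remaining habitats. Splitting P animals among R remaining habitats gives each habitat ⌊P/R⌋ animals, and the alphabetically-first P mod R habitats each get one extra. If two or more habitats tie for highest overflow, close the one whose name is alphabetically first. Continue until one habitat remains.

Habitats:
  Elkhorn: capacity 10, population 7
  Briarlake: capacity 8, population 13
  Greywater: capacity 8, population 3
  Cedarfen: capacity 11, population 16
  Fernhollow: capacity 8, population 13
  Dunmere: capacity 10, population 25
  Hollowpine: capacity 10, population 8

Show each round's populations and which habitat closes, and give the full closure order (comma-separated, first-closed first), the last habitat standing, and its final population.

Closure order: Dunmere, Briarlake, Cedarfen, Fernhollow, Elkhorn, Hollowpine
Last habitat: Greywater with 85 animals

Round 1: Briarlake=13 Cedarfen=16 Dunmere=25 Elkhorn=7 Fernhollow=13 Greywater=3 Hollowpine=8 → close Dunmere (overflow 15)
  25÷6 = 4 each, +1 to first 1
Round 2: Briarlake=18 Cedarfen=20 Elkhorn=11 Fernhollow=17 Greywater=7 Hollowpine=12 → close Briarlake (overflow 10)
  18÷5 = 3 each, +1 to first 3
Round 3: Cedarfen=24 Elkhorn=15 Fernhollow=21 Greywater=10 Hollowpine=15 → close Cedarfen (overflow 13)
  24÷4 = 6 each, +1 to first 0
Round 4: Elkhorn=21 Fernhollow=27 Greywater=16 Hollowpine=21 → close Fernhollow (overflow 19)
  27÷3 = 9 each, +1 to first 0
Round 5: Elkhorn=30 Greywater=25 Hollowpine=30 → close Elkhorn (overflow 20)
  30÷2 = 15 each, +1 to first 0
Round 6: Greywater=40 Hollowpine=45 → close Hollowpine (overflow 35)
  45÷1 = 45 each, +1 to first 0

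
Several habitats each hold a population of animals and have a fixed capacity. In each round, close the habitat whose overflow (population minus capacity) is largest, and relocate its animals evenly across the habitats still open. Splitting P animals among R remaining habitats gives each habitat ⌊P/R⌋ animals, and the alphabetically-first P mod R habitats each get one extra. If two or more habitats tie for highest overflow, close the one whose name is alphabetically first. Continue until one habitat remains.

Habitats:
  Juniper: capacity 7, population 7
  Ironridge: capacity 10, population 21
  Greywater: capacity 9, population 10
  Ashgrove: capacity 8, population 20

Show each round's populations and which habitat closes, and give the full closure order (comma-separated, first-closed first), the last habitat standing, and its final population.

Round 1: Ashgrove=20 Greywater=10 Ironridge=21 Juniper=7 → close Ashgrove (overflow 12)
  20÷3 = 6 each, +1 to first 2
Round 2: Greywater=17 Ironridge=28 Juniper=13 → close Ironridge (overflow 18)
  28÷2 = 14 each, +1 to first 0
Round 3: Greywater=31 Juniper=27 → close Greywater (overflow 22)
  31÷1 = 31 each, +1 to first 0

Closure order: Ashgrove, Ironridge, Greywater
Last habitat: Juniper with 58 animals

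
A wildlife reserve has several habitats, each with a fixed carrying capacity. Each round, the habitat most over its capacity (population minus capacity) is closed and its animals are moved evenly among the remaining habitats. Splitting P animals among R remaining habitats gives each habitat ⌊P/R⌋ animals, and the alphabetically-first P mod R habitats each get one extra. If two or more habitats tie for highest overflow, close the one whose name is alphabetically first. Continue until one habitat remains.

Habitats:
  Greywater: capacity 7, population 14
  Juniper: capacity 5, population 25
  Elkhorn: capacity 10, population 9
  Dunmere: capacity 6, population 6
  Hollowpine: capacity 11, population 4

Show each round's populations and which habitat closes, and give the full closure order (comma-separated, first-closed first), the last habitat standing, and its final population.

Closure order: Juniper, Greywater, Dunmere, Elkhorn
Last habitat: Hollowpine with 58 animals

Round 1: Dunmere=6 Elkhorn=9 Greywater=14 Hollowpine=4 Juniper=25 → close Juniper (overflow 20)
  25÷4 = 6 each, +1 to first 1
Round 2: Dunmere=13 Elkhorn=15 Greywater=20 Hollowpine=10 → close Greywater (overflow 13)
  20÷3 = 6 each, +1 to first 2
Round 3: Dunmere=20 Elkhorn=22 Hollowpine=16 → close Dunmere (overflow 14)
  20÷2 = 10 each, +1 to first 0
Round 4: Elkhorn=32 Hollowpine=26 → close Elkhorn (overflow 22)
  32÷1 = 32 each, +1 to first 0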